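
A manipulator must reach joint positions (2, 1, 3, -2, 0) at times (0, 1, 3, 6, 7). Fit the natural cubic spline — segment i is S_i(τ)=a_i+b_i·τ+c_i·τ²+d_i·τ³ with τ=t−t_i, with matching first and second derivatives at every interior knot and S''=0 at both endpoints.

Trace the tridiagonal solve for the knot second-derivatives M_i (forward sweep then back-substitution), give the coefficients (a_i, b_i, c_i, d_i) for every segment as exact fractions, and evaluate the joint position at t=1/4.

  seg 0: a=2 b=-901/591 c=0 d=310/591
  seg 1: a=1 b=29/591 c=310/197 d=-649/1182
  seg 2: a=3 b=-145/591 c=-339/197 d=737/1773
  seg 3: a=-2 b=386/591 c=398/197 d=-398/591
S(1/4) = 10257/6304

Δ: Δ0=-1, Δ1=1, Δ2=-5/3, Δ3=2
row 1: diag=6, rhs=12; c'=1/3, d'=2
row 2: denom=10−2·1/3=28/3; d'=(-16−2·2)/(28/3)=-15/7
row 3: denom=8−3·9/28=197/28; d'=(22−3·-15/7)/(197/28)=796/197
back: M3=796/197
back: M2=-15/7−9/28·796/197=-678/197
back: M1=2−1/3·-678/197=620/197
M: M0=0, M1=620/197, M2=-678/197, M3=796/197, M4=0
seg 0: a=2, c=M0/2=0, d=(M1−M0)/(6·1)=310/591, b=Δ0−h0·(2M0+M1)/6=-901/591
seg 1: a=1, c=M1/2=310/197, d=(M2−M1)/(6·2)=-649/1182, b=Δ1−h1·(2M1+M2)/6=29/591
seg 2: a=3, c=M2/2=-339/197, d=(M3−M2)/(6·3)=737/1773, b=Δ2−h2·(2M2+M3)/6=-145/591
seg 3: a=-2, c=M3/2=398/197, d=(M4−M3)/(6·1)=-398/591, b=Δ3−h3·(2M3+M4)/6=386/591
t_q=1/4 → seg 0, τ=1/4; S=2+-901/591·τ+0·τ²+310/591·τ³=10257/6304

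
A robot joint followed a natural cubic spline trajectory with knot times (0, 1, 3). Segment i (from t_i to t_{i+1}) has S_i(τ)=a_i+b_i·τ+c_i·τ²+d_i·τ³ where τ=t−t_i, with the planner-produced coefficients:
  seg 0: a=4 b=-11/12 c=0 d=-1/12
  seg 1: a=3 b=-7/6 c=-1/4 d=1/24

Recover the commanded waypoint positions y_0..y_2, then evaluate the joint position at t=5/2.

y_0 = S_0(0) = a_0 = 4
y_1 = S_1(0) = a_1 = 3
y_2 = S_1(2) = 0
t_q=5/2 is in segment 1 (τ=3/2); S_1(τ)=53/64

y_0=4 y_1=3 y_2=0
S(5/2) = 53/64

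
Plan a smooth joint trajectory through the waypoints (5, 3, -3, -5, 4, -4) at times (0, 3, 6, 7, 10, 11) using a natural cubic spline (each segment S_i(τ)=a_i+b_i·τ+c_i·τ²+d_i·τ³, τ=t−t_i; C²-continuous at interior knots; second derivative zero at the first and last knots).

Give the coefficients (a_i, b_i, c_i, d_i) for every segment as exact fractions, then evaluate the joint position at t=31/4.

  seg 0: a=5 b=-685/1563 c=0 d=-119/4689
  seg 1: a=3 b=-1756/1563 c=-119/521 d=-299/14067
  seg 2: a=-3 b=-4795/1563 c=-656/1563 d=775/521
  seg 3: a=-5 b=868/1563 c=6319/1563 d=-15136/14067
  seg 4: a=4 b=-6626/1563 c=-2939/521 d=2939/1563
S(31/4) = -23035/8336

Δ: Δ0=-2/3, Δ1=-2, Δ2=-2, Δ3=3, Δ4=-8
row 1: diag=12, rhs=-8; c'=1/4, d'=-2/3
row 2: denom=8−3·1/4=29/4; d'=(0−3·-2/3)/(29/4)=8/29
row 3: denom=8−1·4/29=228/29; d'=(30−1·8/29)/(228/29)=431/114
row 4: denom=8−3·29/76=521/76; d'=(-66−3·431/114)/(521/76)=-5878/521
back: M4=-5878/521
back: M3=431/114−29/76·-5878/521=12638/1563
back: M2=8/29−4/29·12638/1563=-1312/1563
back: M1=-2/3−1/4·-1312/1563=-238/521
M: M0=0, M1=-238/521, M2=-1312/1563, M3=12638/1563, M4=-5878/521, M5=0
seg 0: a=5, c=M0/2=0, d=(M1−M0)/(6·3)=-119/4689, b=Δ0−h0·(2M0+M1)/6=-685/1563
seg 1: a=3, c=M1/2=-119/521, d=(M2−M1)/(6·3)=-299/14067, b=Δ1−h1·(2M1+M2)/6=-1756/1563
seg 2: a=-3, c=M2/2=-656/1563, d=(M3−M2)/(6·1)=775/521, b=Δ2−h2·(2M2+M3)/6=-4795/1563
seg 3: a=-5, c=M3/2=6319/1563, d=(M4−M3)/(6·3)=-15136/14067, b=Δ3−h3·(2M3+M4)/6=868/1563
seg 4: a=4, c=M4/2=-2939/521, d=(M5−M4)/(6·1)=2939/1563, b=Δ4−h4·(2M4+M5)/6=-6626/1563
t_q=31/4 → seg 3, τ=3/4; S=-5+868/1563·τ+6319/1563·τ²+-15136/14067·τ³=-23035/8336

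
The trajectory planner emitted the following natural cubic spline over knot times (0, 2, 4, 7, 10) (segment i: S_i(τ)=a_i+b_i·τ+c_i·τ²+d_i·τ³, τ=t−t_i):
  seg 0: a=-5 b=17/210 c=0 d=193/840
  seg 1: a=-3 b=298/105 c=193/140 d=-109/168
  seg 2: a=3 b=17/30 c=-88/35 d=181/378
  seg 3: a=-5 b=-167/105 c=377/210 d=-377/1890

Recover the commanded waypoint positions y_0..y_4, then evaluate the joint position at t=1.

y_0 = S_0(0) = a_0 = -5
y_1 = S_1(0) = a_1 = -3
y_2 = S_2(0) = a_2 = 3
y_3 = S_3(0) = a_3 = -5
y_4 = S_3(3) = 1
t_q=1 is in segment 0 (τ=1); S_0(τ)=-1313/280

y_0=-5 y_1=-3 y_2=3 y_3=-5 y_4=1
S(1) = -1313/280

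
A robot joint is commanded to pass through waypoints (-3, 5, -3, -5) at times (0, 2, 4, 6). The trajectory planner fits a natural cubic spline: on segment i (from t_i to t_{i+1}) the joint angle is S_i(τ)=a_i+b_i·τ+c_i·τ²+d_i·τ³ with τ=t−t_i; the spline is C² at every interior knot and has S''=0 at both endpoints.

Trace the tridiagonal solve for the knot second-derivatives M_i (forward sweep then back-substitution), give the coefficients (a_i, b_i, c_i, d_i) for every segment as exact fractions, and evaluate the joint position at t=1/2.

Δ: Δ0=4, Δ1=-4, Δ2=-1
row 1: diag=8, rhs=-48; c'=1/4, d'=-6
row 2: denom=8−2·1/4=15/2; d'=(18−2·-6)/(15/2)=4
back: M2=4
back: M1=-6−1/4·4=-7
M: M0=0, M1=-7, M2=4, M3=0
seg 0: a=-3, c=M0/2=0, d=(M1−M0)/(6·2)=-7/12, b=Δ0−h0·(2M0+M1)/6=19/3
seg 1: a=5, c=M1/2=-7/2, d=(M2−M1)/(6·2)=11/12, b=Δ1−h1·(2M1+M2)/6=-2/3
seg 2: a=-3, c=M2/2=2, d=(M3−M2)/(6·2)=-1/3, b=Δ2−h2·(2M2+M3)/6=-11/3
t_q=1/2 → seg 0, τ=1/2; S=-3+19/3·τ+0·τ²+-7/12·τ³=3/32

  seg 0: a=-3 b=19/3 c=0 d=-7/12
  seg 1: a=5 b=-2/3 c=-7/2 d=11/12
  seg 2: a=-3 b=-11/3 c=2 d=-1/3
S(1/2) = 3/32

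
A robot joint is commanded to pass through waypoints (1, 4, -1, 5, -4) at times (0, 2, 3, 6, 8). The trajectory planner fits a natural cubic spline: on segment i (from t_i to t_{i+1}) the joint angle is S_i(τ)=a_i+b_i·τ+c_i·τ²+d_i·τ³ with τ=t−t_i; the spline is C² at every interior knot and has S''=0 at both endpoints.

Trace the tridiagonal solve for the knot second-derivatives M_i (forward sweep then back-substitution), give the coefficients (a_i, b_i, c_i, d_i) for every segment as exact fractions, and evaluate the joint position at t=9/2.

Δ: Δ0=3/2, Δ1=-5, Δ2=2, Δ3=-9/2
row 1: diag=6, rhs=-39; c'=1/6, d'=-13/2
row 2: denom=8−1·1/6=47/6; d'=(42−1·-13/2)/(47/6)=291/47
row 3: denom=10−3·18/47=416/47; d'=(-39−3·291/47)/(416/47)=-1353/208
back: M3=-1353/208
back: M2=291/47−18/47·-1353/208=903/104
back: M1=-13/2−1/6·903/104=-1653/208
M: M0=0, M1=-1653/208, M2=903/104, M3=-1353/208, M4=0
seg 0: a=1, c=M0/2=0, d=(M1−M0)/(6·2)=-551/832, b=Δ0−h0·(2M0+M1)/6=863/208
seg 1: a=4, c=M1/2=-1653/416, d=(M2−M1)/(6·1)=1153/416, b=Δ1−h1·(2M1+M2)/6=-395/104
seg 2: a=-1, c=M2/2=903/208, d=(M3−M2)/(6·3)=-27/32, b=Δ2−h2·(2M2+M3)/6=-1427/416
seg 3: a=5, c=M3/2=-1353/416, d=(M4−M3)/(6·2)=451/832, b=Δ3−h3·(2M3+M4)/6=-17/104
t_q=9/2 → seg 2, τ=3/2; S=-1+-1427/416·τ+903/208·τ²+-27/32·τ³=2579/3328

  seg 0: a=1 b=863/208 c=0 d=-551/832
  seg 1: a=4 b=-395/104 c=-1653/416 d=1153/416
  seg 2: a=-1 b=-1427/416 c=903/208 d=-27/32
  seg 3: a=5 b=-17/104 c=-1353/416 d=451/832
S(9/2) = 2579/3328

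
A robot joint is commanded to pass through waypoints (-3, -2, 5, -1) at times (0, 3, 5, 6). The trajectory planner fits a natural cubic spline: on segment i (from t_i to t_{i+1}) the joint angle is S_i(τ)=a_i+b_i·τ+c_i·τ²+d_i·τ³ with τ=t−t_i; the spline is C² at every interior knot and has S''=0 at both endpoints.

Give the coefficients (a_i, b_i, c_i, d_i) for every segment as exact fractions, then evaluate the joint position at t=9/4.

  seg 0: a=-3 b=-143/84 c=0 d=19/84
  seg 1: a=-2 b=185/42 c=57/28 d=-209/168
  seg 2: a=5 b=-50/21 c=-38/7 d=38/21
S(9/4) = -1089/256

Δ: Δ0=1/3, Δ1=7/2, Δ2=-6
row 1: diag=10, rhs=19; c'=1/5, d'=19/10
row 2: denom=6−2·1/5=28/5; d'=(-57−2·19/10)/(28/5)=-76/7
back: M2=-76/7
back: M1=19/10−1/5·-76/7=57/14
M: M0=0, M1=57/14, M2=-76/7, M3=0
seg 0: a=-3, c=M0/2=0, d=(M1−M0)/(6·3)=19/84, b=Δ0−h0·(2M0+M1)/6=-143/84
seg 1: a=-2, c=M1/2=57/28, d=(M2−M1)/(6·2)=-209/168, b=Δ1−h1·(2M1+M2)/6=185/42
seg 2: a=5, c=M2/2=-38/7, d=(M3−M2)/(6·1)=38/21, b=Δ2−h2·(2M2+M3)/6=-50/21
t_q=9/4 → seg 0, τ=9/4; S=-3+-143/84·τ+0·τ²+19/84·τ³=-1089/256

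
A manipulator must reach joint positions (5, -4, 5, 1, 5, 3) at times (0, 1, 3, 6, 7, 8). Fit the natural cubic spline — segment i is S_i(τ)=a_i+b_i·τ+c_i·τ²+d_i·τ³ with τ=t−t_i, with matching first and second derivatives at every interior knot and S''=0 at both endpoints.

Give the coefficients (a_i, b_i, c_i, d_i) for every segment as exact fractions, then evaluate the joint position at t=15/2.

Δ: Δ0=-9, Δ1=9/2, Δ2=-4/3, Δ3=4, Δ4=-2
row 1: diag=6, rhs=81; c'=1/3, d'=27/2
row 2: denom=10−2·1/3=28/3; d'=(-35−2·27/2)/(28/3)=-93/14
row 3: denom=8−3·9/28=197/28; d'=(32−3·-93/14)/(197/28)=1454/197
row 4: denom=4−1·28/197=760/197; d'=(-36−1·1454/197)/(760/197)=-4273/380
back: M4=-4273/380
back: M3=1454/197−28/197·-4273/380=853/95
back: M2=-93/14−9/28·853/95=-3621/380
back: M1=27/2−1/3·-3621/380=6337/380
M: M0=0, M1=6337/380, M2=-3621/380, M3=853/95, M4=-4273/380, M5=0
seg 0: a=5, c=M0/2=0, d=(M1−M0)/(6·1)=6337/2280, b=Δ0−h0·(2M0+M1)/6=-26857/2280
seg 1: a=-4, c=M1/2=6337/760, d=(M2−M1)/(6·2)=-4979/2280, b=Δ1−h1·(2M1+M2)/6=-3923/1140
seg 2: a=5, c=M2/2=-3621/760, d=(M3−M2)/(6·3)=7033/6840, b=Δ2−h2·(2M2+M3)/6=845/228
seg 3: a=1, c=M3/2=853/190, d=(M4−M3)/(6·1)=-1537/456, b=Δ3−h3·(2M3+M4)/6=6569/2280
seg 4: a=5, c=M4/2=-4273/760, d=(M5−M4)/(6·1)=4273/2280, b=Δ4−h4·(2M4+M5)/6=1993/1140
t_q=15/2 → seg 4, τ=1/2; S=5+1993/1140·τ+-4273/760·τ²+4273/2280·τ³=28593/6080

  seg 0: a=5 b=-26857/2280 c=0 d=6337/2280
  seg 1: a=-4 b=-3923/1140 c=6337/760 d=-4979/2280
  seg 2: a=5 b=845/228 c=-3621/760 d=7033/6840
  seg 3: a=1 b=6569/2280 c=853/190 d=-1537/456
  seg 4: a=5 b=1993/1140 c=-4273/760 d=4273/2280
S(15/2) = 28593/6080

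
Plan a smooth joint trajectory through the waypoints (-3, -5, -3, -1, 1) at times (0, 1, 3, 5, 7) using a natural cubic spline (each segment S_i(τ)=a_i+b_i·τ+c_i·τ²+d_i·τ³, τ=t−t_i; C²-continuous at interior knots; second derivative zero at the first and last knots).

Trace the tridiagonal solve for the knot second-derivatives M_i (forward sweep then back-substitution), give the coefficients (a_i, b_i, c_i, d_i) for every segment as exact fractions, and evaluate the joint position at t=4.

Δ: Δ0=-2, Δ1=1, Δ2=1, Δ3=1
row 1: diag=6, rhs=18; c'=1/3, d'=3
row 2: denom=8−2·1/3=22/3; d'=(0−2·3)/(22/3)=-9/11
row 3: denom=8−2·3/11=82/11; d'=(0−2·-9/11)/(82/11)=9/41
back: M3=9/41
back: M2=-9/11−3/11·9/41=-36/41
back: M1=3−1/3·-36/41=135/41
M: M0=0, M1=135/41, M2=-36/41, M3=9/41, M4=0
seg 0: a=-3, c=M0/2=0, d=(M1−M0)/(6·1)=45/82, b=Δ0−h0·(2M0+M1)/6=-209/82
seg 1: a=-5, c=M1/2=135/82, d=(M2−M1)/(6·2)=-57/164, b=Δ1−h1·(2M1+M2)/6=-37/41
seg 2: a=-3, c=M2/2=-18/41, d=(M3−M2)/(6·2)=15/164, b=Δ2−h2·(2M2+M3)/6=62/41
seg 3: a=-1, c=M3/2=9/82, d=(M4−M3)/(6·2)=-3/164, b=Δ3−h3·(2M3+M4)/6=35/41
t_q=4 → seg 2, τ=1; S=-3+62/41·τ+-18/41·τ²+15/164·τ³=-301/164

  seg 0: a=-3 b=-209/82 c=0 d=45/82
  seg 1: a=-5 b=-37/41 c=135/82 d=-57/164
  seg 2: a=-3 b=62/41 c=-18/41 d=15/164
  seg 3: a=-1 b=35/41 c=9/82 d=-3/164
S(4) = -301/164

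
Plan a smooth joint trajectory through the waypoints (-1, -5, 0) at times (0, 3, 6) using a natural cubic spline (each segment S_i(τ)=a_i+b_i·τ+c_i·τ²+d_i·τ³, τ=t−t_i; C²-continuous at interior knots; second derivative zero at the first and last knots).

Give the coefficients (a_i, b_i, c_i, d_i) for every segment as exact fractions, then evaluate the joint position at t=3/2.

Δ: Δ0=-4/3, Δ1=5/3
row 1: diag=12, rhs=18; c'=1/4, d'=3/2
back: M1=3/2
M: M0=0, M1=3/2, M2=0
seg 0: a=-1, c=M0/2=0, d=(M1−M0)/(6·3)=1/12, b=Δ0−h0·(2M0+M1)/6=-25/12
seg 1: a=-5, c=M1/2=3/4, d=(M2−M1)/(6·3)=-1/12, b=Δ1−h1·(2M1+M2)/6=1/6
t_q=3/2 → seg 0, τ=3/2; S=-1+-25/12·τ+0·τ²+1/12·τ³=-123/32

  seg 0: a=-1 b=-25/12 c=0 d=1/12
  seg 1: a=-5 b=1/6 c=3/4 d=-1/12
S(3/2) = -123/32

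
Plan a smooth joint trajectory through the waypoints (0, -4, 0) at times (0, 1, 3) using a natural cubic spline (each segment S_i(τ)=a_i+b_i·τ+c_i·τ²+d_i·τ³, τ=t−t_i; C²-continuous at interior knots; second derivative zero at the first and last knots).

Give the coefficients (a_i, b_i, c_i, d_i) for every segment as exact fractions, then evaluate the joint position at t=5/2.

Δ: Δ0=-4, Δ1=2
row 1: diag=6, rhs=36; c'=1/3, d'=6
back: M1=6
M: M0=0, M1=6, M2=0
seg 0: a=0, c=M0/2=0, d=(M1−M0)/(6·1)=1, b=Δ0−h0·(2M0+M1)/6=-5
seg 1: a=-4, c=M1/2=3, d=(M2−M1)/(6·2)=-1/2, b=Δ1−h1·(2M1+M2)/6=-2
t_q=5/2 → seg 1, τ=3/2; S=-4+-2·τ+3·τ²+-1/2·τ³=-31/16

  seg 0: a=0 b=-5 c=0 d=1
  seg 1: a=-4 b=-2 c=3 d=-1/2
S(5/2) = -31/16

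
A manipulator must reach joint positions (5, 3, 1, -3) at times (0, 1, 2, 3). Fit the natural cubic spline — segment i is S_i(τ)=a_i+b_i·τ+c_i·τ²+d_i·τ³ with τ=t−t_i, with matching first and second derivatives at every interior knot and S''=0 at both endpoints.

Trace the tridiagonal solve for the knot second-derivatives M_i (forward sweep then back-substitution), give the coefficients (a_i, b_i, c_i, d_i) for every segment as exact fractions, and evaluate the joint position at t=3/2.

  seg 0: a=5 b=-32/15 c=0 d=2/15
  seg 1: a=3 b=-26/15 c=2/5 d=-2/3
  seg 2: a=1 b=-44/15 c=-8/5 d=8/15
S(3/2) = 43/20

Δ: Δ0=-2, Δ1=-2, Δ2=-4
row 1: diag=4, rhs=0; c'=1/4, d'=0
row 2: denom=4−1·1/4=15/4; d'=(-12−1·0)/(15/4)=-16/5
back: M2=-16/5
back: M1=0−1/4·-16/5=4/5
M: M0=0, M1=4/5, M2=-16/5, M3=0
seg 0: a=5, c=M0/2=0, d=(M1−M0)/(6·1)=2/15, b=Δ0−h0·(2M0+M1)/6=-32/15
seg 1: a=3, c=M1/2=2/5, d=(M2−M1)/(6·1)=-2/3, b=Δ1−h1·(2M1+M2)/6=-26/15
seg 2: a=1, c=M2/2=-8/5, d=(M3−M2)/(6·1)=8/15, b=Δ2−h2·(2M2+M3)/6=-44/15
t_q=3/2 → seg 1, τ=1/2; S=3+-26/15·τ+2/5·τ²+-2/3·τ³=43/20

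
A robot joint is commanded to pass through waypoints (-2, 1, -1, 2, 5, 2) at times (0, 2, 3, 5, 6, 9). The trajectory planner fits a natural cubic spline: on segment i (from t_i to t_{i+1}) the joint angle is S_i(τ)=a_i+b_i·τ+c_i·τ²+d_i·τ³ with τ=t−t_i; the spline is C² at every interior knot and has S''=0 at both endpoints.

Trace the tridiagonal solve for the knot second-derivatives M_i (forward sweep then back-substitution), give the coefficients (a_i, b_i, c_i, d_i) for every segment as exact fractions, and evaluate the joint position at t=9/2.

  seg 0: a=-2 b=8389/2906 c=0 d=-2015/5812
  seg 1: a=1 b=-3701/2906 c=-6045/2906 d=1967/1453
  seg 2: a=-1 b=-3989/2906 c=5757/2906 d=-1583/5812
  seg 3: a=2 b=9541/2906 c=504/1453 d=-1831/2906
  seg 4: a=5 b=3032/1453 c=-4485/2906 d=1495/8718
S(9/2) = 22279/46496

Δ: Δ0=3/2, Δ1=-2, Δ2=3/2, Δ3=3, Δ4=-1
row 1: diag=6, rhs=-21; c'=1/6, d'=-7/2
row 2: denom=6−1·1/6=35/6; d'=(21−1·-7/2)/(35/6)=21/5
row 3: denom=6−2·12/35=186/35; d'=(9−2·21/5)/(186/35)=7/62
row 4: denom=8−1·35/186=1453/186; d'=(-24−1·7/62)/(1453/186)=-4485/1453
back: M4=-4485/1453
back: M3=7/62−35/186·-4485/1453=1008/1453
back: M2=21/5−12/35·1008/1453=5757/1453
back: M1=-7/2−1/6·5757/1453=-6045/1453
M: M0=0, M1=-6045/1453, M2=5757/1453, M3=1008/1453, M4=-4485/1453, M5=0
seg 0: a=-2, c=M0/2=0, d=(M1−M0)/(6·2)=-2015/5812, b=Δ0−h0·(2M0+M1)/6=8389/2906
seg 1: a=1, c=M1/2=-6045/2906, d=(M2−M1)/(6·1)=1967/1453, b=Δ1−h1·(2M1+M2)/6=-3701/2906
seg 2: a=-1, c=M2/2=5757/2906, d=(M3−M2)/(6·2)=-1583/5812, b=Δ2−h2·(2M2+M3)/6=-3989/2906
seg 3: a=2, c=M3/2=504/1453, d=(M4−M3)/(6·1)=-1831/2906, b=Δ3−h3·(2M3+M4)/6=9541/2906
seg 4: a=5, c=M4/2=-4485/2906, d=(M5−M4)/(6·3)=1495/8718, b=Δ4−h4·(2M4+M5)/6=3032/1453
t_q=9/2 → seg 2, τ=3/2; S=-1+-3989/2906·τ+5757/2906·τ²+-1583/5812·τ³=22279/46496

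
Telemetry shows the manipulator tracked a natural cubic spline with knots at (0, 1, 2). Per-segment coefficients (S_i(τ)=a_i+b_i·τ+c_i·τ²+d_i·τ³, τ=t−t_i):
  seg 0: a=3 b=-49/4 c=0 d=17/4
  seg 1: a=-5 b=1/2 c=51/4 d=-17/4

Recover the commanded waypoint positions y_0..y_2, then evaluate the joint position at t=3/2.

y_0 = S_0(0) = a_0 = 3
y_1 = S_1(0) = a_1 = -5
y_2 = S_1(1) = 4
t_q=3/2 is in segment 1 (τ=1/2); S_1(τ)=-67/32

y_0=3 y_1=-5 y_2=4
S(3/2) = -67/32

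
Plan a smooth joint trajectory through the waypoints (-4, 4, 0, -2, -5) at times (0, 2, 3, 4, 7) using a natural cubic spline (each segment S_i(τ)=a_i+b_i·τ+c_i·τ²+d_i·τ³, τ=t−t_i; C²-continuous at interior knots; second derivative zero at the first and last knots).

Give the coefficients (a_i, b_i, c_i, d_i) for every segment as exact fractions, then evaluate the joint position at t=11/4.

Δ: Δ0=4, Δ1=-4, Δ2=-2, Δ3=-1
row 1: diag=6, rhs=-48; c'=1/6, d'=-8
row 2: denom=4−1·1/6=23/6; d'=(12−1·-8)/(23/6)=120/23
row 3: denom=8−1·6/23=178/23; d'=(6−1·120/23)/(178/23)=9/89
back: M3=9/89
back: M2=120/23−6/23·9/89=462/89
back: M1=-8−1/6·462/89=-789/89
M: M0=0, M1=-789/89, M2=462/89, M3=9/89, M4=0
seg 0: a=-4, c=M0/2=0, d=(M1−M0)/(6·2)=-263/356, b=Δ0−h0·(2M0+M1)/6=619/89
seg 1: a=4, c=M1/2=-789/178, d=(M2−M1)/(6·1)=417/178, b=Δ1−h1·(2M1+M2)/6=-170/89
seg 2: a=0, c=M2/2=231/89, d=(M3−M2)/(6·1)=-151/178, b=Δ2−h2·(2M2+M3)/6=-667/178
seg 3: a=-2, c=M3/2=9/178, d=(M4−M3)/(6·3)=-1/178, b=Δ3−h3·(2M3+M4)/6=-98/89
t_q=11/4 → seg 1, τ=3/4; S=4+-170/89·τ+-789/178·τ²+417/178·τ³=12103/11392

  seg 0: a=-4 b=619/89 c=0 d=-263/356
  seg 1: a=4 b=-170/89 c=-789/178 d=417/178
  seg 2: a=0 b=-667/178 c=231/89 d=-151/178
  seg 3: a=-2 b=-98/89 c=9/178 d=-1/178
S(11/4) = 12103/11392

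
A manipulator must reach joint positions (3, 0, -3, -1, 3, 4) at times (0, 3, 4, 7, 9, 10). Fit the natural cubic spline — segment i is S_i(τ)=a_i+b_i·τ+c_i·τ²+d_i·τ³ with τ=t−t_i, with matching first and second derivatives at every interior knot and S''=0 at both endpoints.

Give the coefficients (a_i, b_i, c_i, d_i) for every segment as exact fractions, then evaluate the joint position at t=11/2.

Δ: Δ0=-1, Δ1=-3, Δ2=2/3, Δ3=2, Δ4=1
row 1: diag=8, rhs=-12; c'=1/8, d'=-3/2
row 2: denom=8−1·1/8=63/8; d'=(22−1·-3/2)/(63/8)=188/63
row 3: denom=10−3·8/21=62/7; d'=(8−3·188/63)/(62/7)=-10/93
row 4: denom=6−2·7/31=172/31; d'=(-6−2·-10/93)/(172/31)=-269/258
back: M4=-269/258
back: M3=-10/93−7/31·-269/258=11/86
back: M2=188/63−8/21·11/86=1136/387
back: M1=-3/2−1/8·1136/387=-1445/774
M: M0=0, M1=-1445/774, M2=1136/387, M3=11/86, M4=-269/258, M5=0
seg 0: a=3, c=M0/2=0, d=(M1−M0)/(6·3)=-1445/13932, b=Δ0−h0·(2M0+M1)/6=-103/1548
seg 1: a=0, c=M1/2=-1445/1548, d=(M2−M1)/(6·1)=413/516, b=Δ1−h1·(2M1+M2)/6=-2219/774
seg 2: a=-3, c=M2/2=568/387, d=(M3−M2)/(6·3)=-2173/13932, b=Δ2−h2·(2M2+M3)/6=-3611/1548
seg 3: a=-1, c=M3/2=11/172, d=(M4−M3)/(6·2)=-151/1548, b=Δ3−h3·(2M3+M4)/6=1751/774
seg 4: a=3, c=M4/2=-269/516, d=(M5−M4)/(6·1)=269/1548, b=Δ4−h4·(2M4+M5)/6=1043/774
t_q=11/2 → seg 2, τ=3/2; S=-3+-3611/1548·τ+568/387·τ²+-2173/13932·τ³=-5123/1376

  seg 0: a=3 b=-103/1548 c=0 d=-1445/13932
  seg 1: a=0 b=-2219/774 c=-1445/1548 d=413/516
  seg 2: a=-3 b=-3611/1548 c=568/387 d=-2173/13932
  seg 3: a=-1 b=1751/774 c=11/172 d=-151/1548
  seg 4: a=3 b=1043/774 c=-269/516 d=269/1548
S(11/2) = -5123/1376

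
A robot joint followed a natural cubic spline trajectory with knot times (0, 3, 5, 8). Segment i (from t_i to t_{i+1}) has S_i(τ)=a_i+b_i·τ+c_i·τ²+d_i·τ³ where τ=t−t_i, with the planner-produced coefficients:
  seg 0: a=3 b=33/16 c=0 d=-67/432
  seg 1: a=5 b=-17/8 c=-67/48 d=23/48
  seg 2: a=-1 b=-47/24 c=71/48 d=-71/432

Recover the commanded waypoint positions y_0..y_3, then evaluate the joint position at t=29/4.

y_0=3 y_1=5 y_2=-1 y_3=2
S(29/4) = 215/1024

y_0 = S_0(0) = a_0 = 3
y_1 = S_1(0) = a_1 = 5
y_2 = S_2(0) = a_2 = -1
y_3 = S_2(3) = 2
t_q=29/4 is in segment 2 (τ=9/4); S_2(τ)=215/1024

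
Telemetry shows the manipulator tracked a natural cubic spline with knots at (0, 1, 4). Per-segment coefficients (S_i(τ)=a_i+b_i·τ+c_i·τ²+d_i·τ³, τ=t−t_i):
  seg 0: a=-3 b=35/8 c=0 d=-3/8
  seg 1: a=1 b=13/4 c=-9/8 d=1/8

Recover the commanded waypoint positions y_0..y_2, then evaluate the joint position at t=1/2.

y_0 = S_0(0) = a_0 = -3
y_1 = S_1(0) = a_1 = 1
y_2 = S_1(3) = 4
t_q=1/2 is in segment 0 (τ=1/2); S_0(τ)=-55/64

y_0=-3 y_1=1 y_2=4
S(1/2) = -55/64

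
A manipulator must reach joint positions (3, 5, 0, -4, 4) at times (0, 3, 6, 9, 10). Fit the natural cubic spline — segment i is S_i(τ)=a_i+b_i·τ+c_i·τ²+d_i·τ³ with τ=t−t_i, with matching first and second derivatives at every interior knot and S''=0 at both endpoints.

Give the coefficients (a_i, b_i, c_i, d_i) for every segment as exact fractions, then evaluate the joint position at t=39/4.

Δ: Δ0=2/3, Δ1=-5/3, Δ2=-4/3, Δ3=8
row 1: diag=12, rhs=-14; c'=1/4, d'=-7/6
row 2: denom=12−3·1/4=45/4; d'=(2−3·-7/6)/(45/4)=22/45
row 3: denom=8−3·4/15=36/5; d'=(56−3·22/45)/(36/5)=409/54
back: M3=409/54
back: M2=22/45−4/15·409/54=-124/81
back: M1=-7/6−1/4·-124/81=-127/162
M: M0=0, M1=-127/162, M2=-124/81, M3=409/54, M4=0
seg 0: a=3, c=M0/2=0, d=(M1−M0)/(6·3)=-127/2916, b=Δ0−h0·(2M0+M1)/6=343/324
seg 1: a=5, c=M1/2=-127/324, d=(M2−M1)/(6·3)=-121/2916, b=Δ1−h1·(2M1+M2)/6=-19/162
seg 2: a=0, c=M2/2=-62/81, d=(M3−M2)/(6·3)=1475/2916, b=Δ2−h2·(2M2+M3)/6=-1163/324
seg 3: a=-4, c=M3/2=409/108, d=(M4−M3)/(6·1)=-409/324, b=Δ3−h3·(2M3+M4)/6=887/162
t_q=39/4 → seg 3, τ=3/4; S=-4+887/162·τ+409/108·τ²+-409/324·τ³=11779/6912

  seg 0: a=3 b=343/324 c=0 d=-127/2916
  seg 1: a=5 b=-19/162 c=-127/324 d=-121/2916
  seg 2: a=0 b=-1163/324 c=-62/81 d=1475/2916
  seg 3: a=-4 b=887/162 c=409/108 d=-409/324
S(39/4) = 11779/6912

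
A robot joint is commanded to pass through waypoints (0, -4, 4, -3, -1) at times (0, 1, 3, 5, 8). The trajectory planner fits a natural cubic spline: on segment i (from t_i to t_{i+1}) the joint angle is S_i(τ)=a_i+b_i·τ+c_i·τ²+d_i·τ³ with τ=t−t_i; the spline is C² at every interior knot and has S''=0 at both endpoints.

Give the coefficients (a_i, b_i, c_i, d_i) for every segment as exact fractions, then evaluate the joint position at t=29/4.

Δ: Δ0=-4, Δ1=4, Δ2=-7/2, Δ3=2/3
row 1: diag=6, rhs=48; c'=1/3, d'=8
row 2: denom=8−2·1/3=22/3; d'=(-45−2·8)/(22/3)=-183/22
row 3: denom=10−2·3/11=104/11; d'=(25−2·-183/22)/(104/11)=229/52
back: M3=229/52
back: M2=-183/22−3/11·229/52=-495/52
back: M1=8−1/3·-495/52=581/52
M: M0=0, M1=581/52, M2=-495/52, M3=229/52, M4=0
seg 0: a=0, c=M0/2=0, d=(M1−M0)/(6·1)=581/312, b=Δ0−h0·(2M0+M1)/6=-1829/312
seg 1: a=-4, c=M1/2=581/104, d=(M2−M1)/(6·2)=-269/156, b=Δ1−h1·(2M1+M2)/6=-43/156
seg 2: a=4, c=M2/2=-495/104, d=(M3−M2)/(6·2)=181/156, b=Δ2−h2·(2M2+M3)/6=215/156
seg 3: a=-3, c=M3/2=229/104, d=(M4−M3)/(6·3)=-229/936, b=Δ3−h3·(2M3+M4)/6=-583/156
t_q=29/4 → seg 3, τ=9/4; S=-3+-583/156·τ+229/104·τ²+-229/936·τ³=-20289/6656

  seg 0: a=0 b=-1829/312 c=0 d=581/312
  seg 1: a=-4 b=-43/156 c=581/104 d=-269/156
  seg 2: a=4 b=215/156 c=-495/104 d=181/156
  seg 3: a=-3 b=-583/156 c=229/104 d=-229/936
S(29/4) = -20289/6656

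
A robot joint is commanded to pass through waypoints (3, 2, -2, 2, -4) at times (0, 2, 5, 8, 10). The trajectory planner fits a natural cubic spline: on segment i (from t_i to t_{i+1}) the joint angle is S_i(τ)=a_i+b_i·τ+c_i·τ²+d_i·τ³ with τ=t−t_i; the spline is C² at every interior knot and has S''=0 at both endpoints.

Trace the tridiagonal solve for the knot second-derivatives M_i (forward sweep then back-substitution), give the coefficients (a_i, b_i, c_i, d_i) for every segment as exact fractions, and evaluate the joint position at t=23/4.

  seg 0: a=3 b=-29/340 c=0 d=-141/1360
  seg 1: a=2 b=-113/85 c=-423/680 d=3799/18360
  seg 2: a=-2 b=21/40 c=253/204 d=-5941/18360
  seg 3: a=2 b=-131/170 c=-1137/680 d=379/1360
S(23/4) = -9097/8704

Δ: Δ0=-1/2, Δ1=-4/3, Δ2=4/3, Δ3=-3
row 1: diag=10, rhs=-5; c'=3/10, d'=-1/2
row 2: denom=12−3·3/10=111/10; d'=(16−3·-1/2)/(111/10)=175/111
row 3: denom=10−3·10/37=340/37; d'=(-26−3·175/111)/(340/37)=-1137/340
back: M3=-1137/340
back: M2=175/111−10/37·-1137/340=253/102
back: M1=-1/2−3/10·253/102=-423/340
M: M0=0, M1=-423/340, M2=253/102, M3=-1137/340, M4=0
seg 0: a=3, c=M0/2=0, d=(M1−M0)/(6·2)=-141/1360, b=Δ0−h0·(2M0+M1)/6=-29/340
seg 1: a=2, c=M1/2=-423/680, d=(M2−M1)/(6·3)=3799/18360, b=Δ1−h1·(2M1+M2)/6=-113/85
seg 2: a=-2, c=M2/2=253/204, d=(M3−M2)/(6·3)=-5941/18360, b=Δ2−h2·(2M2+M3)/6=21/40
seg 3: a=2, c=M3/2=-1137/680, d=(M4−M3)/(6·2)=379/1360, b=Δ3−h3·(2M3+M4)/6=-131/170
t_q=23/4 → seg 2, τ=3/4; S=-2+21/40·τ+253/204·τ²+-5941/18360·τ³=-9097/8704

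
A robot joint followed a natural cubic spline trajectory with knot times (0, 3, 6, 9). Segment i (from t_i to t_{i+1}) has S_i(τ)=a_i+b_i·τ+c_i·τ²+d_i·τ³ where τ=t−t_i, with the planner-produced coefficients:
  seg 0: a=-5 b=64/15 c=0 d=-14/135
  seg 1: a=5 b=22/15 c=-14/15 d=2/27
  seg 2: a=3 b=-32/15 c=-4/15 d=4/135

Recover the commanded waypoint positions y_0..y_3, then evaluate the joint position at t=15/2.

y_0=-5 y_1=5 y_2=3 y_3=-5
S(15/2) = -7/10

y_0 = S_0(0) = a_0 = -5
y_1 = S_1(0) = a_1 = 5
y_2 = S_2(0) = a_2 = 3
y_3 = S_2(3) = -5
t_q=15/2 is in segment 2 (τ=3/2); S_2(τ)=-7/10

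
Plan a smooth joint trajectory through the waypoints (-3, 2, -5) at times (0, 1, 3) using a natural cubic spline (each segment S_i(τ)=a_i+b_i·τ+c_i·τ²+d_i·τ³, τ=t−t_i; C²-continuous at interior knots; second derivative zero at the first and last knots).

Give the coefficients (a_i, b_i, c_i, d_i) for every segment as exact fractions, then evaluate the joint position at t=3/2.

  seg 0: a=-3 b=77/12 c=0 d=-17/12
  seg 1: a=2 b=13/6 c=-17/4 d=17/24
S(3/2) = 135/64

Δ: Δ0=5, Δ1=-7/2
row 1: diag=6, rhs=-51; c'=1/3, d'=-17/2
back: M1=-17/2
M: M0=0, M1=-17/2, M2=0
seg 0: a=-3, c=M0/2=0, d=(M1−M0)/(6·1)=-17/12, b=Δ0−h0·(2M0+M1)/6=77/12
seg 1: a=2, c=M1/2=-17/4, d=(M2−M1)/(6·2)=17/24, b=Δ1−h1·(2M1+M2)/6=13/6
t_q=3/2 → seg 1, τ=1/2; S=2+13/6·τ+-17/4·τ²+17/24·τ³=135/64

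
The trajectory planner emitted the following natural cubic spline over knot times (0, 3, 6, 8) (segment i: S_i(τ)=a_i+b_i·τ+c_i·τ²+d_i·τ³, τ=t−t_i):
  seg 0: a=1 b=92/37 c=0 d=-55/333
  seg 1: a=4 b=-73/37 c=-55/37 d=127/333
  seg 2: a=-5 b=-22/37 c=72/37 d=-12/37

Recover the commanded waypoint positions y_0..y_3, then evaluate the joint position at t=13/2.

y_0=1 y_1=4 y_2=-5 y_3=-1
S(13/2) = -359/74

y_0 = S_0(0) = a_0 = 1
y_1 = S_1(0) = a_1 = 4
y_2 = S_2(0) = a_2 = -5
y_3 = S_2(2) = -1
t_q=13/2 is in segment 2 (τ=1/2); S_2(τ)=-359/74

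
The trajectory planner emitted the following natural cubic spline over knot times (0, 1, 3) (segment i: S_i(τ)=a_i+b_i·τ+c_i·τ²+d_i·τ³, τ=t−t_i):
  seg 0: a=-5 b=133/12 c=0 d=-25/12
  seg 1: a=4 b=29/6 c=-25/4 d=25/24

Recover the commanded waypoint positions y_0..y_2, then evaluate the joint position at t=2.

y_0=-5 y_1=4 y_2=-3
S(2) = 29/8

y_0 = S_0(0) = a_0 = -5
y_1 = S_1(0) = a_1 = 4
y_2 = S_1(2) = -3
t_q=2 is in segment 1 (τ=1); S_1(τ)=29/8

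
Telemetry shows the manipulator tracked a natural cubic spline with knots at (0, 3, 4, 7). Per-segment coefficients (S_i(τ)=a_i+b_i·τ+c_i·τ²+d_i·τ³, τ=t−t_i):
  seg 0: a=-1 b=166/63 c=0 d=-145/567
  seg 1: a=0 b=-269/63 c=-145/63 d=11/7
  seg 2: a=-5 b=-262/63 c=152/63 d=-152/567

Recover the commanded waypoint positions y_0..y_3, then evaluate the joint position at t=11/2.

y_0 = S_0(0) = a_0 = -1
y_1 = S_1(0) = a_1 = 0
y_2 = S_2(0) = a_2 = -5
y_3 = S_2(3) = -3
t_q=11/2 is in segment 2 (τ=3/2); S_2(τ)=-47/7

y_0=-1 y_1=0 y_2=-5 y_3=-3
S(11/2) = -47/7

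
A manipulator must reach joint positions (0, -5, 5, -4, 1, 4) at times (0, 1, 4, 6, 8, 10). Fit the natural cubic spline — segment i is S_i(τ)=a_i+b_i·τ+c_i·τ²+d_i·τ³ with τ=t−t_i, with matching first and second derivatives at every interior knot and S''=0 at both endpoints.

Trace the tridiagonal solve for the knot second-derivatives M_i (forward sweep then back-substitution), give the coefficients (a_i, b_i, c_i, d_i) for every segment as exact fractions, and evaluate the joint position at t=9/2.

  seg 0: a=0 b=-437/66 c=0 d=107/66
  seg 1: a=-5 b=-58/33 c=107/22 d=-19/18
  seg 2: a=5 b=-71/66 c=-51/11 d=193/132
  seg 3: a=-4 b=-137/66 c=91/22 d=-61/66
  seg 4: a=1 b=223/66 c=-31/22 d=31/132
S(9/2) = 1227/352

Δ: Δ0=-5, Δ1=10/3, Δ2=-9/2, Δ3=5/2, Δ4=3/2
row 1: diag=8, rhs=50; c'=3/8, d'=25/4
row 2: denom=10−3·3/8=71/8; d'=(-47−3·25/4)/(71/8)=-526/71
row 3: denom=8−2·16/71=536/71; d'=(42−2·-526/71)/(536/71)=2017/268
row 4: denom=8−2·71/268=1001/134; d'=(-6−2·2017/268)/(1001/134)=-31/11
back: M4=-31/11
back: M3=2017/268−71/268·-31/11=91/11
back: M2=-526/71−16/71·91/11=-102/11
back: M1=25/4−3/8·-102/11=107/11
M: M0=0, M1=107/11, M2=-102/11, M3=91/11, M4=-31/11, M5=0
seg 0: a=0, c=M0/2=0, d=(M1−M0)/(6·1)=107/66, b=Δ0−h0·(2M0+M1)/6=-437/66
seg 1: a=-5, c=M1/2=107/22, d=(M2−M1)/(6·3)=-19/18, b=Δ1−h1·(2M1+M2)/6=-58/33
seg 2: a=5, c=M2/2=-51/11, d=(M3−M2)/(6·2)=193/132, b=Δ2−h2·(2M2+M3)/6=-71/66
seg 3: a=-4, c=M3/2=91/22, d=(M4−M3)/(6·2)=-61/66, b=Δ3−h3·(2M3+M4)/6=-137/66
seg 4: a=1, c=M4/2=-31/22, d=(M5−M4)/(6·2)=31/132, b=Δ4−h4·(2M4+M5)/6=223/66
t_q=9/2 → seg 2, τ=1/2; S=5+-71/66·τ+-51/11·τ²+193/132·τ³=1227/352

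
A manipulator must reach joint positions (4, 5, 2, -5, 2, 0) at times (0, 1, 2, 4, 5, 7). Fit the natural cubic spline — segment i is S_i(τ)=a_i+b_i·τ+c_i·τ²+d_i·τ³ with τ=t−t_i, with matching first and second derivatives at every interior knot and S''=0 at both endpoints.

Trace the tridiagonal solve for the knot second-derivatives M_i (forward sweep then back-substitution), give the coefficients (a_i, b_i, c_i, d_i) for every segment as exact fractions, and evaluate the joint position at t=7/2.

Δ: Δ0=1, Δ1=-3, Δ2=-7/2, Δ3=7, Δ4=-1
row 1: diag=4, rhs=-24; c'=1/4, d'=-6
row 2: denom=6−1·1/4=23/4; d'=(-3−1·-6)/(23/4)=12/23
row 3: denom=6−2·8/23=122/23; d'=(63−2·12/23)/(122/23)=1425/122
row 4: denom=6−1·23/122=709/122; d'=(-48−1·1425/122)/(709/122)=-7281/709
back: M4=-7281/709
back: M3=1425/122−23/122·-7281/709=9654/709
back: M2=12/23−8/23·9654/709=-2988/709
back: M1=-6−1/4·-2988/709=-3507/709
M: M0=0, M1=-3507/709, M2=-2988/709, M3=9654/709, M4=-7281/709, M5=0
seg 0: a=4, c=M0/2=0, d=(M1−M0)/(6·1)=-1169/1418, b=Δ0−h0·(2M0+M1)/6=2587/1418
seg 1: a=5, c=M1/2=-3507/1418, d=(M2−M1)/(6·1)=173/1418, b=Δ1−h1·(2M1+M2)/6=-460/709
seg 2: a=2, c=M2/2=-1494/709, d=(M3−M2)/(6·2)=2107/1418, b=Δ2−h2·(2M2+M3)/6=-7415/1418
seg 3: a=-5, c=M3/2=4827/709, d=(M4−M3)/(6·1)=-5645/1418, b=Δ3−h3·(2M3+M4)/6=5917/1418
seg 4: a=2, c=M4/2=-7281/1418, d=(M5−M4)/(6·2)=2427/2836, b=Δ4−h4·(2M4+M5)/6=4145/709
t_q=7/2 → seg 2, τ=3/2; S=2+-7415/1418·τ+-1494/709·τ²+2107/1418·τ³=-63187/11344

  seg 0: a=4 b=2587/1418 c=0 d=-1169/1418
  seg 1: a=5 b=-460/709 c=-3507/1418 d=173/1418
  seg 2: a=2 b=-7415/1418 c=-1494/709 d=2107/1418
  seg 3: a=-5 b=5917/1418 c=4827/709 d=-5645/1418
  seg 4: a=2 b=4145/709 c=-7281/1418 d=2427/2836
S(7/2) = -63187/11344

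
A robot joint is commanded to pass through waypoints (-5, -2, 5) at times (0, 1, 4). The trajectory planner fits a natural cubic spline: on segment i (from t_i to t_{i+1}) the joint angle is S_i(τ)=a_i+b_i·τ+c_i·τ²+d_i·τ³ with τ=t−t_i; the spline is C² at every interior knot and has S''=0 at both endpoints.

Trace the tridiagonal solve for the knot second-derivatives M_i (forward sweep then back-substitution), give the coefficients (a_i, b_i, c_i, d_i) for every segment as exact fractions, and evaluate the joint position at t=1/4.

  seg 0: a=-5 b=37/12 c=0 d=-1/12
  seg 1: a=-2 b=17/6 c=-1/4 d=1/36
S(1/4) = -1083/256

Δ: Δ0=3, Δ1=7/3
row 1: diag=8, rhs=-4; c'=3/8, d'=-1/2
back: M1=-1/2
M: M0=0, M1=-1/2, M2=0
seg 0: a=-5, c=M0/2=0, d=(M1−M0)/(6·1)=-1/12, b=Δ0−h0·(2M0+M1)/6=37/12
seg 1: a=-2, c=M1/2=-1/4, d=(M2−M1)/(6·3)=1/36, b=Δ1−h1·(2M1+M2)/6=17/6
t_q=1/4 → seg 0, τ=1/4; S=-5+37/12·τ+0·τ²+-1/12·τ³=-1083/256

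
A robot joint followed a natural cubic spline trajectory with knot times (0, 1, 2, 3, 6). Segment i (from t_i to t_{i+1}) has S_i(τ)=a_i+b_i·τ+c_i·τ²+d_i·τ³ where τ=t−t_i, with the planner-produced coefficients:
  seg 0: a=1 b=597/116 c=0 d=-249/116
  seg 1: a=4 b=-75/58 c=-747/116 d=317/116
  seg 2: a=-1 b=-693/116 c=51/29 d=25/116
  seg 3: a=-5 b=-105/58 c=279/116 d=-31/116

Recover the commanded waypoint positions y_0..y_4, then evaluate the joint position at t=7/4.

y_0=1 y_1=4 y_2=-1 y_3=-5 y_4=4
S(7/4) = 4163/7424

y_0 = S_0(0) = a_0 = 1
y_1 = S_1(0) = a_1 = 4
y_2 = S_2(0) = a_2 = -1
y_3 = S_3(0) = a_3 = -5
y_4 = S_3(3) = 4
t_q=7/4 is in segment 1 (τ=3/4); S_1(τ)=4163/7424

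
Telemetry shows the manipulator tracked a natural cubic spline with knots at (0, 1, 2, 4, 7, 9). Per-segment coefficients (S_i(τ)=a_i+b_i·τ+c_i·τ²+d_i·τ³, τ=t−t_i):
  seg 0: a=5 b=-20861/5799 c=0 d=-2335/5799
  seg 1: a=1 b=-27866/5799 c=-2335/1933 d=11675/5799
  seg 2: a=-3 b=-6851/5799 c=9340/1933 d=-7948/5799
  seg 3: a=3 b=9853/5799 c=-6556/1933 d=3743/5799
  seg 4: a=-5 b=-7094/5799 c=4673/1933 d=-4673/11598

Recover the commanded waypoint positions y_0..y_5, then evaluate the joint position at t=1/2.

y_0=5 y_1=1 y_2=-3 y_3=3 y_4=-5 y_5=-1
S(1/2) = 48727/15464

y_0 = S_0(0) = a_0 = 5
y_1 = S_1(0) = a_1 = 1
y_2 = S_2(0) = a_2 = -3
y_3 = S_3(0) = a_3 = 3
y_4 = S_4(0) = a_4 = -5
y_5 = S_4(2) = -1
t_q=1/2 is in segment 0 (τ=1/2); S_0(τ)=48727/15464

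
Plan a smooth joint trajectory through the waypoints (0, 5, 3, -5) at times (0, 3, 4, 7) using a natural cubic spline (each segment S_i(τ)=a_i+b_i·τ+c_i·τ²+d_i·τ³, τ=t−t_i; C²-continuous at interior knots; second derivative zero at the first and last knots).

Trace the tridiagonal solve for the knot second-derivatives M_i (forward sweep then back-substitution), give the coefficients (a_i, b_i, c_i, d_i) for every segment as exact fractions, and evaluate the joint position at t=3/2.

  seg 0: a=0 b=191/63 c=0 d=-86/567
  seg 1: a=5 b=-67/63 c=-86/63 d=3/7
  seg 2: a=3 b=-158/63 c=-5/63 d=5/567
S(3/2) = 113/28

Δ: Δ0=5/3, Δ1=-2, Δ2=-8/3
row 1: diag=8, rhs=-22; c'=1/8, d'=-11/4
row 2: denom=8−1·1/8=63/8; d'=(-4−1·-11/4)/(63/8)=-10/63
back: M2=-10/63
back: M1=-11/4−1/8·-10/63=-172/63
M: M0=0, M1=-172/63, M2=-10/63, M3=0
seg 0: a=0, c=M0/2=0, d=(M1−M0)/(6·3)=-86/567, b=Δ0−h0·(2M0+M1)/6=191/63
seg 1: a=5, c=M1/2=-86/63, d=(M2−M1)/(6·1)=3/7, b=Δ1−h1·(2M1+M2)/6=-67/63
seg 2: a=3, c=M2/2=-5/63, d=(M3−M2)/(6·3)=5/567, b=Δ2−h2·(2M2+M3)/6=-158/63
t_q=3/2 → seg 0, τ=3/2; S=0+191/63·τ+0·τ²+-86/567·τ³=113/28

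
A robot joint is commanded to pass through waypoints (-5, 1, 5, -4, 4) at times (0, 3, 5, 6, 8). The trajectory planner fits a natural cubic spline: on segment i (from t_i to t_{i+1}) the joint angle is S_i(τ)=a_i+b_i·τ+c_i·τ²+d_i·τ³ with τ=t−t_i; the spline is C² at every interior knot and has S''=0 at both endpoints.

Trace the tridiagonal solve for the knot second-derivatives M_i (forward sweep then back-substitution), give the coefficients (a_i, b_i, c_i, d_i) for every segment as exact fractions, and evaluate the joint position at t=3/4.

  seg 0: a=-5 b=89/163 c=0 d=79/489
  seg 1: a=1 b=800/163 c=237/163 d=-237/163
  seg 2: a=5 b=-1096/163 c=-1185/163 d=814/163
  seg 3: a=-4 b=-1024/163 c=1257/163 d=-419/326
S(3/4) = -47177/10432

Δ: Δ0=2, Δ1=2, Δ2=-9, Δ3=4
row 1: diag=10, rhs=0; c'=1/5, d'=0
row 2: denom=6−2·1/5=28/5; d'=(-66−2·0)/(28/5)=-165/14
row 3: denom=6−1·5/28=163/28; d'=(78−1·-165/14)/(163/28)=2514/163
back: M3=2514/163
back: M2=-165/14−5/28·2514/163=-2370/163
back: M1=0−1/5·-2370/163=474/163
M: M0=0, M1=474/163, M2=-2370/163, M3=2514/163, M4=0
seg 0: a=-5, c=M0/2=0, d=(M1−M0)/(6·3)=79/489, b=Δ0−h0·(2M0+M1)/6=89/163
seg 1: a=1, c=M1/2=237/163, d=(M2−M1)/(6·2)=-237/163, b=Δ1−h1·(2M1+M2)/6=800/163
seg 2: a=5, c=M2/2=-1185/163, d=(M3−M2)/(6·1)=814/163, b=Δ2−h2·(2M2+M3)/6=-1096/163
seg 3: a=-4, c=M3/2=1257/163, d=(M4−M3)/(6·2)=-419/326, b=Δ3−h3·(2M3+M4)/6=-1024/163
t_q=3/4 → seg 0, τ=3/4; S=-5+89/163·τ+0·τ²+79/489·τ³=-47177/10432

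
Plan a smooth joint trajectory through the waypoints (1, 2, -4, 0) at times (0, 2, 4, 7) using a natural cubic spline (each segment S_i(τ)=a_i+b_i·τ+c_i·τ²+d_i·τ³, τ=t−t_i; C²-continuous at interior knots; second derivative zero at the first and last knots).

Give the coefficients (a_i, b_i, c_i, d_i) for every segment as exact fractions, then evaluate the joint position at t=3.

Δ: Δ0=1/2, Δ1=-3, Δ2=4/3
row 1: diag=8, rhs=-21; c'=1/4, d'=-21/8
row 2: denom=10−2·1/4=19/2; d'=(26−2·-21/8)/(19/2)=125/38
back: M2=125/38
back: M1=-21/8−1/4·125/38=-131/38
M: M0=0, M1=-131/38, M2=125/38, M3=0
seg 0: a=1, c=M0/2=0, d=(M1−M0)/(6·2)=-131/456, b=Δ0−h0·(2M0+M1)/6=94/57
seg 1: a=2, c=M1/2=-131/76, d=(M2−M1)/(6·2)=32/57, b=Δ1−h1·(2M1+M2)/6=-205/114
seg 2: a=-4, c=M2/2=125/76, d=(M3−M2)/(6·3)=-125/684, b=Δ2−h2·(2M2+M3)/6=-223/114
t_q=3 → seg 1, τ=1; S=2+-205/114·τ+-131/76·τ²+32/57·τ³=-73/76

  seg 0: a=1 b=94/57 c=0 d=-131/456
  seg 1: a=2 b=-205/114 c=-131/76 d=32/57
  seg 2: a=-4 b=-223/114 c=125/76 d=-125/684
S(3) = -73/76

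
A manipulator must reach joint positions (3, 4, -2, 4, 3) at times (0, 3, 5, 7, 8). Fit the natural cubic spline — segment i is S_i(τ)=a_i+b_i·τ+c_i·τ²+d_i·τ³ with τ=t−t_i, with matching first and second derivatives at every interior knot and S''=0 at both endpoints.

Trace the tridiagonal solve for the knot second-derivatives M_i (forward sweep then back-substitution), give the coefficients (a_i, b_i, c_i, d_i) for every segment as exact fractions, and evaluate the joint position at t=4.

  seg 0: a=3 b=79/39 c=0 d=-22/117
  seg 1: a=4 b=-119/39 c=-22/13 d=67/78
  seg 2: a=-2 b=19/39 c=45/13 d=-43/39
  seg 3: a=4 b=43/39 c=-41/13 d=41/39
S(4) = 3/26

Δ: Δ0=1/3, Δ1=-3, Δ2=3, Δ3=-1
row 1: diag=10, rhs=-20; c'=1/5, d'=-2
row 2: denom=8−2·1/5=38/5; d'=(36−2·-2)/(38/5)=100/19
row 3: denom=6−2·5/19=104/19; d'=(-24−2·100/19)/(104/19)=-82/13
back: M3=-82/13
back: M2=100/19−5/19·-82/13=90/13
back: M1=-2−1/5·90/13=-44/13
M: M0=0, M1=-44/13, M2=90/13, M3=-82/13, M4=0
seg 0: a=3, c=M0/2=0, d=(M1−M0)/(6·3)=-22/117, b=Δ0−h0·(2M0+M1)/6=79/39
seg 1: a=4, c=M1/2=-22/13, d=(M2−M1)/(6·2)=67/78, b=Δ1−h1·(2M1+M2)/6=-119/39
seg 2: a=-2, c=M2/2=45/13, d=(M3−M2)/(6·2)=-43/39, b=Δ2−h2·(2M2+M3)/6=19/39
seg 3: a=4, c=M3/2=-41/13, d=(M4−M3)/(6·1)=41/39, b=Δ3−h3·(2M3+M4)/6=43/39
t_q=4 → seg 1, τ=1; S=4+-119/39·τ+-22/13·τ²+67/78·τ³=3/26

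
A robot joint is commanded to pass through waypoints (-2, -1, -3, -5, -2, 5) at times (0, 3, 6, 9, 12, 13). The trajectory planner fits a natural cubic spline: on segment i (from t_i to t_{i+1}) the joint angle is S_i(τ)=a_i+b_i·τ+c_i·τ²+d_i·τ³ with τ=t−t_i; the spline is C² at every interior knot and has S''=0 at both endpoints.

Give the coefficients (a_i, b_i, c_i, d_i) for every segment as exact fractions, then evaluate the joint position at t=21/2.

  seg 0: a=-2 b=19/31 c=0 d=-26/837
  seg 1: a=-1 b=-7/31 c=-26/93 d=37/837
  seg 2: a=-3 b=-22/31 c=11/93 d=-29/837
  seg 3: a=-5 b=-29/31 c=-6/31 d=26/93
  seg 4: a=-2 b=169/31 c=72/31 d=-24/31
S(21/2) = -731/124

Δ: Δ0=1/3, Δ1=-2/3, Δ2=-2/3, Δ3=1, Δ4=7
row 1: diag=12, rhs=-6; c'=1/4, d'=-1/2
row 2: denom=12−3·1/4=45/4; d'=(0−3·-1/2)/(45/4)=2/15
row 3: denom=12−3·4/15=56/5; d'=(10−3·2/15)/(56/5)=6/7
row 4: denom=8−3·15/56=403/56; d'=(36−3·6/7)/(403/56)=144/31
back: M4=144/31
back: M3=6/7−15/56·144/31=-12/31
back: M2=2/15−4/15·-12/31=22/93
back: M1=-1/2−1/4·22/93=-52/93
M: M0=0, M1=-52/93, M2=22/93, M3=-12/31, M4=144/31, M5=0
seg 0: a=-2, c=M0/2=0, d=(M1−M0)/(6·3)=-26/837, b=Δ0−h0·(2M0+M1)/6=19/31
seg 1: a=-1, c=M1/2=-26/93, d=(M2−M1)/(6·3)=37/837, b=Δ1−h1·(2M1+M2)/6=-7/31
seg 2: a=-3, c=M2/2=11/93, d=(M3−M2)/(6·3)=-29/837, b=Δ2−h2·(2M2+M3)/6=-22/31
seg 3: a=-5, c=M3/2=-6/31, d=(M4−M3)/(6·3)=26/93, b=Δ3−h3·(2M3+M4)/6=-29/31
seg 4: a=-2, c=M4/2=72/31, d=(M5−M4)/(6·1)=-24/31, b=Δ4−h4·(2M4+M5)/6=169/31
t_q=21/2 → seg 3, τ=3/2; S=-5+-29/31·τ+-6/31·τ²+26/93·τ³=-731/124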